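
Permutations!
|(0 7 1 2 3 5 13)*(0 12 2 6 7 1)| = 20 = |(0 1 6 7)(2 3 5 13 12)|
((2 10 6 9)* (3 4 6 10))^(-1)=(10)(2 9 6 4 3)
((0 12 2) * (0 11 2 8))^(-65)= ((0 12 8)(2 11))^(-65)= (0 12 8)(2 11)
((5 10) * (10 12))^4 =(5 12 10)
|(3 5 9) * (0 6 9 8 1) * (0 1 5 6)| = 6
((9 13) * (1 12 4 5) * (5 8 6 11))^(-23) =(1 11 8 12 5 6 4)(9 13)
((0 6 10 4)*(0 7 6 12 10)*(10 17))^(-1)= (0 6 7 4 10 17 12)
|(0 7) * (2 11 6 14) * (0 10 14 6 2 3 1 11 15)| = |(0 7 10 14 3 1 11 2 15)| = 9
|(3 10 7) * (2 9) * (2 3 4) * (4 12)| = 7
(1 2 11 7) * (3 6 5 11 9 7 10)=(1 2 9 7)(3 6 5 11 10)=[0, 2, 9, 6, 4, 11, 5, 1, 8, 7, 3, 10]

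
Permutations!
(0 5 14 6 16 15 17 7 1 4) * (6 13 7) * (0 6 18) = (0 5 14 13 7 1 4 6 16 15 17 18) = [5, 4, 2, 3, 6, 14, 16, 1, 8, 9, 10, 11, 12, 7, 13, 17, 15, 18, 0]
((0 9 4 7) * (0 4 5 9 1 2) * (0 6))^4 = ((0 1 2 6)(4 7)(5 9))^4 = (9)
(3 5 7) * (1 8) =(1 8)(3 5 7) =[0, 8, 2, 5, 4, 7, 6, 3, 1]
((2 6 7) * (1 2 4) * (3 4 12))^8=((1 2 6 7 12 3 4))^8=(1 2 6 7 12 3 4)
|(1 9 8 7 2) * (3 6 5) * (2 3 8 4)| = |(1 9 4 2)(3 6 5 8 7)| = 20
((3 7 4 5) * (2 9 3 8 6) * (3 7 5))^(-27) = (2 5 7 6 3 9 8 4)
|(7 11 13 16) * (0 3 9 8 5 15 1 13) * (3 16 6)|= |(0 16 7 11)(1 13 6 3 9 8 5 15)|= 8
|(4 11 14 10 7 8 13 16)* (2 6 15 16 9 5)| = 13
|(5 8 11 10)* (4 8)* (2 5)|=|(2 5 4 8 11 10)|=6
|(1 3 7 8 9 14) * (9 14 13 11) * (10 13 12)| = |(1 3 7 8 14)(9 12 10 13 11)| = 5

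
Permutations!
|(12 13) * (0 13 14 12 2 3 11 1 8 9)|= 8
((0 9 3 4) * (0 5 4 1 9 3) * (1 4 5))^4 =((0 3 4 1 9))^4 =(0 9 1 4 3)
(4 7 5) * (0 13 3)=(0 13 3)(4 7 5)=[13, 1, 2, 0, 7, 4, 6, 5, 8, 9, 10, 11, 12, 3]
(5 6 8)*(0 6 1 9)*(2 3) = (0 6 8 5 1 9)(2 3) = [6, 9, 3, 2, 4, 1, 8, 7, 5, 0]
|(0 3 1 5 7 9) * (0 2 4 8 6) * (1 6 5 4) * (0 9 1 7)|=|(0 3 6 9 2 7 1 4 8 5)|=10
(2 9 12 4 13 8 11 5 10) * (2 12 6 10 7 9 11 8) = (2 11 5 7 9 6 10 12 4 13) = [0, 1, 11, 3, 13, 7, 10, 9, 8, 6, 12, 5, 4, 2]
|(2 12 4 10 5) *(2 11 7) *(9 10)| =8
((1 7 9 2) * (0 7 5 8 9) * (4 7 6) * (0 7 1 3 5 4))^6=(2 3 5 8 9)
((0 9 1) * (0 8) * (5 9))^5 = ((0 5 9 1 8))^5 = (9)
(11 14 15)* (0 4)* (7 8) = [4, 1, 2, 3, 0, 5, 6, 8, 7, 9, 10, 14, 12, 13, 15, 11] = (0 4)(7 8)(11 14 15)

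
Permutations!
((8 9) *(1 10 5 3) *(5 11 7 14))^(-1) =(1 3 5 14 7 11 10)(8 9)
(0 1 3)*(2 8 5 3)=(0 1 2 8 5 3)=[1, 2, 8, 0, 4, 3, 6, 7, 5]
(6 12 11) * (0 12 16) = [12, 1, 2, 3, 4, 5, 16, 7, 8, 9, 10, 6, 11, 13, 14, 15, 0] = (0 12 11 6 16)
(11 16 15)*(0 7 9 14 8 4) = (0 7 9 14 8 4)(11 16 15) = [7, 1, 2, 3, 0, 5, 6, 9, 4, 14, 10, 16, 12, 13, 8, 11, 15]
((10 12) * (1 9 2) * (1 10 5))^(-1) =(1 5 12 10 2 9)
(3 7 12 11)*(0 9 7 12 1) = (0 9 7 1)(3 12 11) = [9, 0, 2, 12, 4, 5, 6, 1, 8, 7, 10, 3, 11]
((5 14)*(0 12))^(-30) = ((0 12)(5 14))^(-30) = (14)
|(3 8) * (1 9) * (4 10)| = 2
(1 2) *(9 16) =(1 2)(9 16) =[0, 2, 1, 3, 4, 5, 6, 7, 8, 16, 10, 11, 12, 13, 14, 15, 9]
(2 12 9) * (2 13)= [0, 1, 12, 3, 4, 5, 6, 7, 8, 13, 10, 11, 9, 2]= (2 12 9 13)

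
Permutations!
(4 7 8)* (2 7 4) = (2 7 8) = [0, 1, 7, 3, 4, 5, 6, 8, 2]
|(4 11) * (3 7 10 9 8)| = 10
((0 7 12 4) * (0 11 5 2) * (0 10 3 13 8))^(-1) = ((0 7 12 4 11 5 2 10 3 13 8))^(-1) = (0 8 13 3 10 2 5 11 4 12 7)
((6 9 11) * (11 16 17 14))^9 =(6 17)(9 14)(11 16)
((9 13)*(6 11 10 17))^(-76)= ((6 11 10 17)(9 13))^(-76)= (17)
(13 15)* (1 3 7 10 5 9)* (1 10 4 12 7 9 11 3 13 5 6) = (1 13 15 5 11 3 9 10 6)(4 12 7) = [0, 13, 2, 9, 12, 11, 1, 4, 8, 10, 6, 3, 7, 15, 14, 5]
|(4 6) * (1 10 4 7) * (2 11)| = 10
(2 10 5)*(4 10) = (2 4 10 5) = [0, 1, 4, 3, 10, 2, 6, 7, 8, 9, 5]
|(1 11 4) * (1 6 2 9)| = 6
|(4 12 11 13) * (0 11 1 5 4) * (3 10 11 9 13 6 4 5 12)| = |(0 9 13)(1 12)(3 10 11 6 4)| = 30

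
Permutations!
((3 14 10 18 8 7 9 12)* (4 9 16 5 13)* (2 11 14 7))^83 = (2 8 18 10 14 11)(3 5 9 7 13 12 16 4)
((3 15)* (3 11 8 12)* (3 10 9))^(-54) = (3 11 12 9 15 8 10)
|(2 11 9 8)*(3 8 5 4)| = 7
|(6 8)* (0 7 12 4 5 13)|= 6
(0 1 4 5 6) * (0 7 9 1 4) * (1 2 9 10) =(0 4 5 6 7 10 1)(2 9) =[4, 0, 9, 3, 5, 6, 7, 10, 8, 2, 1]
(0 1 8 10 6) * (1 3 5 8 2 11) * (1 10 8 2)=(0 3 5 2 11 10 6)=[3, 1, 11, 5, 4, 2, 0, 7, 8, 9, 6, 10]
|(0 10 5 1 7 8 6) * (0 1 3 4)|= |(0 10 5 3 4)(1 7 8 6)|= 20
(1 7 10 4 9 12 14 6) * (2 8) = (1 7 10 4 9 12 14 6)(2 8) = [0, 7, 8, 3, 9, 5, 1, 10, 2, 12, 4, 11, 14, 13, 6]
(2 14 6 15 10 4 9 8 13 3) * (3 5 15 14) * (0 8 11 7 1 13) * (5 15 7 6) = (0 8)(1 13 15 10 4 9 11 6 14 5 7)(2 3) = [8, 13, 3, 2, 9, 7, 14, 1, 0, 11, 4, 6, 12, 15, 5, 10]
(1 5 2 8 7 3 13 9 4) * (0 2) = (0 2 8 7 3 13 9 4 1 5) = [2, 5, 8, 13, 1, 0, 6, 3, 7, 4, 10, 11, 12, 9]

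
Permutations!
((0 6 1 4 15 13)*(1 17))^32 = (0 4 6 15 17 13 1)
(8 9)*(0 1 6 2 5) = (0 1 6 2 5)(8 9) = [1, 6, 5, 3, 4, 0, 2, 7, 9, 8]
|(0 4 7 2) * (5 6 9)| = |(0 4 7 2)(5 6 9)| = 12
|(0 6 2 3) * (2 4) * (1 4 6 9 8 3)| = 12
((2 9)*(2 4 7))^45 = ((2 9 4 7))^45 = (2 9 4 7)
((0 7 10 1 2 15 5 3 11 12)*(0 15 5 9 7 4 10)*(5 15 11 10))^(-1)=((0 4 5 3 10 1 2 15 9 7)(11 12))^(-1)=(0 7 9 15 2 1 10 3 5 4)(11 12)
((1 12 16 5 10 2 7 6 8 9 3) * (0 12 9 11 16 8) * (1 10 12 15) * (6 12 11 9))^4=((0 15 1 6)(2 7 12 8 9 3 10)(5 11 16))^4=(2 9 7 3 12 10 8)(5 11 16)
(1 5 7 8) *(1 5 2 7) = (1 2 7 8 5) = [0, 2, 7, 3, 4, 1, 6, 8, 5]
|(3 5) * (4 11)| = |(3 5)(4 11)| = 2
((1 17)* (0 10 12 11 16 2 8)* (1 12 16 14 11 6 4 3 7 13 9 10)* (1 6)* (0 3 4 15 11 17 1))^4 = ((0 6 15 11 14 17 12)(2 8 3 7 13 9 10 16))^4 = (0 14 6 17 15 12 11)(2 13)(3 10)(7 16)(8 9)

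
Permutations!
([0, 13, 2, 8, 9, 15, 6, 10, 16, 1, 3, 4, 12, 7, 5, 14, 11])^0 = [0, 1, 2, 3, 4, 5, 6, 7, 8, 9, 10, 11, 12, 13, 14, 15, 16]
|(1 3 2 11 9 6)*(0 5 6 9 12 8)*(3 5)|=6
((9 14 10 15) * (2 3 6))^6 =(9 10)(14 15) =((2 3 6)(9 14 10 15))^6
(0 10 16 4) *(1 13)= [10, 13, 2, 3, 0, 5, 6, 7, 8, 9, 16, 11, 12, 1, 14, 15, 4]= (0 10 16 4)(1 13)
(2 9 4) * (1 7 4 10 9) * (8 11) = [0, 7, 1, 3, 2, 5, 6, 4, 11, 10, 9, 8] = (1 7 4 2)(8 11)(9 10)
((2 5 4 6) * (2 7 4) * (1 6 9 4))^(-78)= (9)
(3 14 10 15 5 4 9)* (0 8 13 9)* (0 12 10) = (0 8 13 9 3 14)(4 12 10 15 5) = [8, 1, 2, 14, 12, 4, 6, 7, 13, 3, 15, 11, 10, 9, 0, 5]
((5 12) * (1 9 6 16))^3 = (1 16 6 9)(5 12)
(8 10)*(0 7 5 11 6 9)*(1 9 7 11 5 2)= (0 11 6 7 2 1 9)(8 10)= [11, 9, 1, 3, 4, 5, 7, 2, 10, 0, 8, 6]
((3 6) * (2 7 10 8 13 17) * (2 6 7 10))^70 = (2 3 17 8)(6 13 10 7)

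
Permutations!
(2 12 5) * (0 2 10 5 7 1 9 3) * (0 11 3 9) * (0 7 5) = (0 2 12 5 10)(1 7)(3 11) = [2, 7, 12, 11, 4, 10, 6, 1, 8, 9, 0, 3, 5]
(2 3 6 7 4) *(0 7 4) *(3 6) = [7, 1, 6, 3, 2, 5, 4, 0] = (0 7)(2 6 4)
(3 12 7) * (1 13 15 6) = [0, 13, 2, 12, 4, 5, 1, 3, 8, 9, 10, 11, 7, 15, 14, 6] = (1 13 15 6)(3 12 7)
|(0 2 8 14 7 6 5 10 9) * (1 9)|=10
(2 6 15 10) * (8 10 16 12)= (2 6 15 16 12 8 10)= [0, 1, 6, 3, 4, 5, 15, 7, 10, 9, 2, 11, 8, 13, 14, 16, 12]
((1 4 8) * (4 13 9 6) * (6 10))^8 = ((1 13 9 10 6 4 8))^8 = (1 13 9 10 6 4 8)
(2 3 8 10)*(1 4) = (1 4)(2 3 8 10) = [0, 4, 3, 8, 1, 5, 6, 7, 10, 9, 2]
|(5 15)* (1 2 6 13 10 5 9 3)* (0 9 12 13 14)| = 35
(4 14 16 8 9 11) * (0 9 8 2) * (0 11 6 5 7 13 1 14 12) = (0 9 6 5 7 13 1 14 16 2 11 4 12) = [9, 14, 11, 3, 12, 7, 5, 13, 8, 6, 10, 4, 0, 1, 16, 15, 2]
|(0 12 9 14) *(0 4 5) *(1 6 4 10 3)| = 10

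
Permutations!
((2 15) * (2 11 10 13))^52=(2 11 13 15 10)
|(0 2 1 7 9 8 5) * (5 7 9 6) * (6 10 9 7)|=9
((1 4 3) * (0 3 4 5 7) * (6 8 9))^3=(9)(0 5 3 7 1)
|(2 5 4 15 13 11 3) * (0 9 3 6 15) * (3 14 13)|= |(0 9 14 13 11 6 15 3 2 5 4)|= 11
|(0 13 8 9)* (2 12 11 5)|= 4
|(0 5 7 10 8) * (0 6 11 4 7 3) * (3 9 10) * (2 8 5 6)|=6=|(0 6 11 4 7 3)(2 8)(5 9 10)|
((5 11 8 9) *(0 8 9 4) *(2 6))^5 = (0 4 8)(2 6)(5 9 11)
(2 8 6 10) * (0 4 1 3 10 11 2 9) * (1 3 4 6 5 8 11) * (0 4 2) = (0 6 1 2 11)(3 10 9 4)(5 8) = [6, 2, 11, 10, 3, 8, 1, 7, 5, 4, 9, 0]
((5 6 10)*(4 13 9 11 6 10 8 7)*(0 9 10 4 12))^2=((0 9 11 6 8 7 12)(4 13 10 5))^2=(0 11 8 12 9 6 7)(4 10)(5 13)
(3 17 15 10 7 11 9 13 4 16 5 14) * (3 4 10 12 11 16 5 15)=(3 17)(4 5 14)(7 16 15 12 11 9 13 10)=[0, 1, 2, 17, 5, 14, 6, 16, 8, 13, 7, 9, 11, 10, 4, 12, 15, 3]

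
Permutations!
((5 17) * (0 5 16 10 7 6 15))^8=((0 5 17 16 10 7 6 15))^8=(17)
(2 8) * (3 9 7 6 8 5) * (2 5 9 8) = (2 9 7 6)(3 8 5) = [0, 1, 9, 8, 4, 3, 2, 6, 5, 7]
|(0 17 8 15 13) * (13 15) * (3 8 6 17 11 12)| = |(0 11 12 3 8 13)(6 17)| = 6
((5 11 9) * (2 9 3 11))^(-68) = (11)(2 9 5)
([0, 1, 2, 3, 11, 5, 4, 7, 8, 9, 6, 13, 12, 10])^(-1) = (4 6 10 13 11)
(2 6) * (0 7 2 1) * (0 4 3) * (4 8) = (0 7 2 6 1 8 4 3) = [7, 8, 6, 0, 3, 5, 1, 2, 4]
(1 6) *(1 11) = (1 6 11) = [0, 6, 2, 3, 4, 5, 11, 7, 8, 9, 10, 1]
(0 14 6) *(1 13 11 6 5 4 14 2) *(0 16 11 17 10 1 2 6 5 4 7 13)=(0 6 16 11 5 7 13 17 10 1)(4 14)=[6, 0, 2, 3, 14, 7, 16, 13, 8, 9, 1, 5, 12, 17, 4, 15, 11, 10]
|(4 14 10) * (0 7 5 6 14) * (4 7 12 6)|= |(0 12 6 14 10 7 5 4)|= 8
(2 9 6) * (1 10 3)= (1 10 3)(2 9 6)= [0, 10, 9, 1, 4, 5, 2, 7, 8, 6, 3]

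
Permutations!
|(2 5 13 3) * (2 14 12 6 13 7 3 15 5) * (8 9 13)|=10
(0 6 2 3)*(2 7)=(0 6 7 2 3)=[6, 1, 3, 0, 4, 5, 7, 2]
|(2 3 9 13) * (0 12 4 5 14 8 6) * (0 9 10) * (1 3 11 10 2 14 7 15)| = 55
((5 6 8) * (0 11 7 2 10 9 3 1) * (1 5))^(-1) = ((0 11 7 2 10 9 3 5 6 8 1))^(-1) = (0 1 8 6 5 3 9 10 2 7 11)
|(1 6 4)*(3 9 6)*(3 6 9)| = |(9)(1 6 4)| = 3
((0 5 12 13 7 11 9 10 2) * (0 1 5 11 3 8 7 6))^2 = (0 9 2 5 13)(1 12 6 11 10)(3 7 8)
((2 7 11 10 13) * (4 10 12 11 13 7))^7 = (2 10 13 4 7)(11 12)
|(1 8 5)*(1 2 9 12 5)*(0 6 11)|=|(0 6 11)(1 8)(2 9 12 5)|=12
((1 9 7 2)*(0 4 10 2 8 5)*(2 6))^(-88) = (0 10 2 9 8)(1 7 5 4 6)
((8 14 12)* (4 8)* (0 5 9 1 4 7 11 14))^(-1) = (0 8 4 1 9 5)(7 12 14 11)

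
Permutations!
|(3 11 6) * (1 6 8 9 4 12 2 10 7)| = 11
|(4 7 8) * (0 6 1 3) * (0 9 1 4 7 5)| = |(0 6 4 5)(1 3 9)(7 8)| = 12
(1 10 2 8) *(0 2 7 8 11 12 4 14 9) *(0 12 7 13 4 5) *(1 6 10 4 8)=(0 2 11 7 1 4 14 9 12 5)(6 10 13 8)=[2, 4, 11, 3, 14, 0, 10, 1, 6, 12, 13, 7, 5, 8, 9]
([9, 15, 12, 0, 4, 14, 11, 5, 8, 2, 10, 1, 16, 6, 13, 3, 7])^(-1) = [3, 11, 9, 15, 4, 7, 13, 16, 8, 0, 10, 6, 2, 14, 5, 1, 12]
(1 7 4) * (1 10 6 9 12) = [0, 7, 2, 3, 10, 5, 9, 4, 8, 12, 6, 11, 1] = (1 7 4 10 6 9 12)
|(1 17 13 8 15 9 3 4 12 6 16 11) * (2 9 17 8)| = |(1 8 15 17 13 2 9 3 4 12 6 16 11)| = 13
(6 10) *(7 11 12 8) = (6 10)(7 11 12 8) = [0, 1, 2, 3, 4, 5, 10, 11, 7, 9, 6, 12, 8]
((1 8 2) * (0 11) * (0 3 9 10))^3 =(0 9 11 10 3)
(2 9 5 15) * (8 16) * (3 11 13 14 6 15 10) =[0, 1, 9, 11, 4, 10, 15, 7, 16, 5, 3, 13, 12, 14, 6, 2, 8] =(2 9 5 10 3 11 13 14 6 15)(8 16)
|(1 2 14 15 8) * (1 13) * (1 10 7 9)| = |(1 2 14 15 8 13 10 7 9)| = 9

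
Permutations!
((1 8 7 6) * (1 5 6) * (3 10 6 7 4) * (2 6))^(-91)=(1 7 5 6 2 10 3 4 8)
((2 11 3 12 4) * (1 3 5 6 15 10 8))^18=(1 6 4 8 5 12 10 11 3 15 2)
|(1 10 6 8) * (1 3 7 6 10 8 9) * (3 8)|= 5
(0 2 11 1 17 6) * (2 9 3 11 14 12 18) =(0 9 3 11 1 17 6)(2 14 12 18) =[9, 17, 14, 11, 4, 5, 0, 7, 8, 3, 10, 1, 18, 13, 12, 15, 16, 6, 2]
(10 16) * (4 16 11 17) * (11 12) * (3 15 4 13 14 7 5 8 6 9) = (3 15 4 16 10 12 11 17 13 14 7 5 8 6 9) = [0, 1, 2, 15, 16, 8, 9, 5, 6, 3, 12, 17, 11, 14, 7, 4, 10, 13]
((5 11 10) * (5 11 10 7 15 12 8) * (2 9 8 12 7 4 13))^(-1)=(2 13 4 11 10 5 8 9)(7 15)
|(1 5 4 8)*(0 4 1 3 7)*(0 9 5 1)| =7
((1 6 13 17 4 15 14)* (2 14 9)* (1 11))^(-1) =(1 11 14 2 9 15 4 17 13 6)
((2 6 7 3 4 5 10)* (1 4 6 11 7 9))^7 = (1 3 2 4 6 11 5 9 7 10)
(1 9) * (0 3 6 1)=(0 3 6 1 9)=[3, 9, 2, 6, 4, 5, 1, 7, 8, 0]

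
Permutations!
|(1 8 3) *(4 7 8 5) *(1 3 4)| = |(1 5)(4 7 8)| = 6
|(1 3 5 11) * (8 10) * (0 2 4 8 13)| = 12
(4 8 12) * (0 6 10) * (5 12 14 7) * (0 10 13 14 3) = [6, 1, 2, 0, 8, 12, 13, 5, 3, 9, 10, 11, 4, 14, 7] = (0 6 13 14 7 5 12 4 8 3)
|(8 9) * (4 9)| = 3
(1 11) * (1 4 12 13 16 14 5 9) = [0, 11, 2, 3, 12, 9, 6, 7, 8, 1, 10, 4, 13, 16, 5, 15, 14] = (1 11 4 12 13 16 14 5 9)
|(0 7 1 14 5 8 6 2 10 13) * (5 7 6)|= |(0 6 2 10 13)(1 14 7)(5 8)|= 30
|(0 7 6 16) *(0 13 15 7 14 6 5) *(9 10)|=8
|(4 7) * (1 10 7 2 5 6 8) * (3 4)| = 9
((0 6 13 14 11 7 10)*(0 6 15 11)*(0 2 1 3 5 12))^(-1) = ((0 15 11 7 10 6 13 14 2 1 3 5 12))^(-1) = (0 12 5 3 1 2 14 13 6 10 7 11 15)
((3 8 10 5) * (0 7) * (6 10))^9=((0 7)(3 8 6 10 5))^9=(0 7)(3 5 10 6 8)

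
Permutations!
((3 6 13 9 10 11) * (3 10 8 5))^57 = (3 9)(5 13)(6 8)(10 11)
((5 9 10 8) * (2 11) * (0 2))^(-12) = ((0 2 11)(5 9 10 8))^(-12) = (11)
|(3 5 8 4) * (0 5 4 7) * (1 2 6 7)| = |(0 5 8 1 2 6 7)(3 4)| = 14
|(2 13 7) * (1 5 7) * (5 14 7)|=5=|(1 14 7 2 13)|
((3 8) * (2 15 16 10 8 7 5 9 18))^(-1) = ((2 15 16 10 8 3 7 5 9 18))^(-1) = (2 18 9 5 7 3 8 10 16 15)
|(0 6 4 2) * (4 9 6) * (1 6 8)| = 12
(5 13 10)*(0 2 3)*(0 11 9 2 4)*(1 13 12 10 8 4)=(0 1 13 8 4)(2 3 11 9)(5 12 10)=[1, 13, 3, 11, 0, 12, 6, 7, 4, 2, 5, 9, 10, 8]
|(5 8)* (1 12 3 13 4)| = |(1 12 3 13 4)(5 8)| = 10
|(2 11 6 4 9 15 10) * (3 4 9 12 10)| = |(2 11 6 9 15 3 4 12 10)| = 9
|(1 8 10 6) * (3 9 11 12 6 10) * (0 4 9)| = |(0 4 9 11 12 6 1 8 3)| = 9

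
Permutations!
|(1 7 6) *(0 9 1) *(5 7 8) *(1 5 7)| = 7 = |(0 9 5 1 8 7 6)|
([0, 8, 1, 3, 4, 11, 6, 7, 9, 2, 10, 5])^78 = (11)(1 9)(2 8)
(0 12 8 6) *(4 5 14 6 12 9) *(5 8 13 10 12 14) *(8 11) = [9, 1, 2, 3, 11, 5, 0, 7, 14, 4, 12, 8, 13, 10, 6] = (0 9 4 11 8 14 6)(10 12 13)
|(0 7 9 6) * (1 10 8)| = 12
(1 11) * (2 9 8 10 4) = [0, 11, 9, 3, 2, 5, 6, 7, 10, 8, 4, 1] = (1 11)(2 9 8 10 4)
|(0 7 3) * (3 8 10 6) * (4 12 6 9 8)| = 6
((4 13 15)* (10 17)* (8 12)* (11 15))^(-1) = (4 15 11 13)(8 12)(10 17)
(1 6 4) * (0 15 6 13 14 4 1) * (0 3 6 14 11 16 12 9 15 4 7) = [4, 13, 2, 6, 3, 5, 1, 0, 8, 15, 10, 16, 9, 11, 7, 14, 12] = (0 4 3 6 1 13 11 16 12 9 15 14 7)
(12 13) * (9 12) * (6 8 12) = [0, 1, 2, 3, 4, 5, 8, 7, 12, 6, 10, 11, 13, 9] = (6 8 12 13 9)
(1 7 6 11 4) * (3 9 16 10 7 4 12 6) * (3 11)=[0, 4, 2, 9, 1, 5, 3, 11, 8, 16, 7, 12, 6, 13, 14, 15, 10]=(1 4)(3 9 16 10 7 11 12 6)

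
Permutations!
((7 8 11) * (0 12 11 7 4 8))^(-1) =(0 7 8 4 11 12)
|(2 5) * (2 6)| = 3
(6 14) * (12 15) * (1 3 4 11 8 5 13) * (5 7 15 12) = (1 3 4 11 8 7 15 5 13)(6 14) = [0, 3, 2, 4, 11, 13, 14, 15, 7, 9, 10, 8, 12, 1, 6, 5]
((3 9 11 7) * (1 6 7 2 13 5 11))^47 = (1 7 9 6 3)(2 11 5 13)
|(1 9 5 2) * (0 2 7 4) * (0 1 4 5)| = |(0 2 4 1 9)(5 7)| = 10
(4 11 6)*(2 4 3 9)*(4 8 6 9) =(2 8 6 3 4 11 9) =[0, 1, 8, 4, 11, 5, 3, 7, 6, 2, 10, 9]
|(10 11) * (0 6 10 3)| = |(0 6 10 11 3)| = 5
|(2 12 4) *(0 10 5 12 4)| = 4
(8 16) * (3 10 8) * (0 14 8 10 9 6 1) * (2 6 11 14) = [2, 0, 6, 9, 4, 5, 1, 7, 16, 11, 10, 14, 12, 13, 8, 15, 3] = (0 2 6 1)(3 9 11 14 8 16)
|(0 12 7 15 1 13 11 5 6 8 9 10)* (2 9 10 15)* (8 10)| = |(0 12 7 2 9 15 1 13 11 5 6 10)| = 12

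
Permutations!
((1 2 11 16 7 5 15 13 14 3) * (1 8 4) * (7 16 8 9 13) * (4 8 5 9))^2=(16)(1 11 15 9 14 4 2 5 7 13 3)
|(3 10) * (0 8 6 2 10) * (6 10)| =|(0 8 10 3)(2 6)| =4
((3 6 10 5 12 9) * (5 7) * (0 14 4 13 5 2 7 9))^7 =((0 14 4 13 5 12)(2 7)(3 6 10 9))^7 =(0 14 4 13 5 12)(2 7)(3 9 10 6)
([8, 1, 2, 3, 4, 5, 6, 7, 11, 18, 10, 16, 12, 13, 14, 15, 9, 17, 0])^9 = [16, 1, 2, 3, 4, 5, 6, 7, 9, 8, 10, 18, 12, 13, 14, 15, 0, 17, 11]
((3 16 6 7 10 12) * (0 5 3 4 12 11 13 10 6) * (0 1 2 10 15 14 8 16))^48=((0 5 3)(1 2 10 11 13 15 14 8 16)(4 12)(6 7))^48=(1 11 14)(2 13 8)(10 15 16)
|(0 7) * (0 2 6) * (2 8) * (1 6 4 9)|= |(0 7 8 2 4 9 1 6)|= 8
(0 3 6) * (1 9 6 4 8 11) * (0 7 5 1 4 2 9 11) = (0 3 2 9 6 7 5 1 11 4 8) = [3, 11, 9, 2, 8, 1, 7, 5, 0, 6, 10, 4]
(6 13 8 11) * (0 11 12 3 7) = [11, 1, 2, 7, 4, 5, 13, 0, 12, 9, 10, 6, 3, 8] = (0 11 6 13 8 12 3 7)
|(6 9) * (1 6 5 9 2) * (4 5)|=3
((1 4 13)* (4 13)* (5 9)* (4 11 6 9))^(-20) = (13)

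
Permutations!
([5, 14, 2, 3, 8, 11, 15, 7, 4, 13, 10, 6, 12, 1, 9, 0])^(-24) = (0 5 11 6 15)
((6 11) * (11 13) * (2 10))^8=(6 11 13)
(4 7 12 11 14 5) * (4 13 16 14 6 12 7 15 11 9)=(4 15 11 6 12 9)(5 13 16 14)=[0, 1, 2, 3, 15, 13, 12, 7, 8, 4, 10, 6, 9, 16, 5, 11, 14]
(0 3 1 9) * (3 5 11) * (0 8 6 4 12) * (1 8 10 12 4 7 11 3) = (0 5 3 8 6 7 11 1 9 10 12) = [5, 9, 2, 8, 4, 3, 7, 11, 6, 10, 12, 1, 0]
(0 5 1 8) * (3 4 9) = (0 5 1 8)(3 4 9) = [5, 8, 2, 4, 9, 1, 6, 7, 0, 3]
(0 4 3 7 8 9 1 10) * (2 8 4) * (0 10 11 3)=(0 2 8 9 1 11 3 7 4)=[2, 11, 8, 7, 0, 5, 6, 4, 9, 1, 10, 3]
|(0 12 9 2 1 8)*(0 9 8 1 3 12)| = 5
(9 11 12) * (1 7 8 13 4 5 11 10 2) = (1 7 8 13 4 5 11 12 9 10 2) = [0, 7, 1, 3, 5, 11, 6, 8, 13, 10, 2, 12, 9, 4]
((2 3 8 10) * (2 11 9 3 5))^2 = (3 10 9 8 11)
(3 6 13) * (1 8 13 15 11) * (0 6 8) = (0 6 15 11 1)(3 8 13) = [6, 0, 2, 8, 4, 5, 15, 7, 13, 9, 10, 1, 12, 3, 14, 11]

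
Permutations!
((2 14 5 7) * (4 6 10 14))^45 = (2 10 7 6 5 4 14)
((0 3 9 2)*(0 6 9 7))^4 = (0 3 7)(2 6 9)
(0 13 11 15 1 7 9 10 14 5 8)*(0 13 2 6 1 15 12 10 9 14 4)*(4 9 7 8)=[2, 8, 6, 3, 0, 4, 1, 14, 13, 7, 9, 12, 10, 11, 5, 15]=(15)(0 2 6 1 8 13 11 12 10 9 7 14 5 4)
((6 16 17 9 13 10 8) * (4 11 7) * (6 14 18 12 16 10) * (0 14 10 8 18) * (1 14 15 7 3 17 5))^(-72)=(18)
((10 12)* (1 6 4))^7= ((1 6 4)(10 12))^7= (1 6 4)(10 12)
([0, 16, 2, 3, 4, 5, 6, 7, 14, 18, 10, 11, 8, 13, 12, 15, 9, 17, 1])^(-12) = [0, 1, 2, 3, 4, 5, 6, 7, 8, 9, 10, 11, 12, 13, 14, 15, 16, 17, 18]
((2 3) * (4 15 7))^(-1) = ((2 3)(4 15 7))^(-1) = (2 3)(4 7 15)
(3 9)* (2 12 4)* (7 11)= (2 12 4)(3 9)(7 11)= [0, 1, 12, 9, 2, 5, 6, 11, 8, 3, 10, 7, 4]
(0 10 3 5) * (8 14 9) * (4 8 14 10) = (0 4 8 10 3 5)(9 14) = [4, 1, 2, 5, 8, 0, 6, 7, 10, 14, 3, 11, 12, 13, 9]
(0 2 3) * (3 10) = (0 2 10 3) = [2, 1, 10, 0, 4, 5, 6, 7, 8, 9, 3]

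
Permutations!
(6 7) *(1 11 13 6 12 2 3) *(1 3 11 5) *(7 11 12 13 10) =(1 5)(2 12)(6 11 10 7 13) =[0, 5, 12, 3, 4, 1, 11, 13, 8, 9, 7, 10, 2, 6]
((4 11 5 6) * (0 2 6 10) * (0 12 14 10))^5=((0 2 6 4 11 5)(10 12 14))^5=(0 5 11 4 6 2)(10 14 12)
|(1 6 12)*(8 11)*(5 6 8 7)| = 7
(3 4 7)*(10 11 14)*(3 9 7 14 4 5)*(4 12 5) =[0, 1, 2, 4, 14, 3, 6, 9, 8, 7, 11, 12, 5, 13, 10] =(3 4 14 10 11 12 5)(7 9)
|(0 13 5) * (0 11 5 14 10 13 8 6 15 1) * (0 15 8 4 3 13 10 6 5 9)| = 10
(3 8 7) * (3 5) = (3 8 7 5) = [0, 1, 2, 8, 4, 3, 6, 5, 7]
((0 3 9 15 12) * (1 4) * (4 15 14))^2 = ((0 3 9 14 4 1 15 12))^2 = (0 9 4 15)(1 12 3 14)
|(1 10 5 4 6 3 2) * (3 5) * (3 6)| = 7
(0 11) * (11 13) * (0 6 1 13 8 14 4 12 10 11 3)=(0 8 14 4 12 10 11 6 1 13 3)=[8, 13, 2, 0, 12, 5, 1, 7, 14, 9, 11, 6, 10, 3, 4]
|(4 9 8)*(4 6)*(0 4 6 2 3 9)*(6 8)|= |(0 4)(2 3 9 6 8)|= 10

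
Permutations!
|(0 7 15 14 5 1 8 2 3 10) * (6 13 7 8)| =35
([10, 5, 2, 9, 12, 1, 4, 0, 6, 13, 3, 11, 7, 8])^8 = (0 12 6 13 3)(4 8 9 10 7)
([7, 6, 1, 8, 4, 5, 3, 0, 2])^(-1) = (0 7)(1 2 8 3 6)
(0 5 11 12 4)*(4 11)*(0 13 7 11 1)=[5, 0, 2, 3, 13, 4, 6, 11, 8, 9, 10, 12, 1, 7]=(0 5 4 13 7 11 12 1)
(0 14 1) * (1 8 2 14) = [1, 0, 14, 3, 4, 5, 6, 7, 2, 9, 10, 11, 12, 13, 8] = (0 1)(2 14 8)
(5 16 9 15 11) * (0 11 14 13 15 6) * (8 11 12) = [12, 1, 2, 3, 4, 16, 0, 7, 11, 6, 10, 5, 8, 15, 13, 14, 9] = (0 12 8 11 5 16 9 6)(13 15 14)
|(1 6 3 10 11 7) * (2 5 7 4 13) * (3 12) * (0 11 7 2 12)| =10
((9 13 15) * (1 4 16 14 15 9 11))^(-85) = (1 11 15 14 16 4)(9 13)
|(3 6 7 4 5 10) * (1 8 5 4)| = 7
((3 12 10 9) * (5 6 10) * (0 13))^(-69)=((0 13)(3 12 5 6 10 9))^(-69)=(0 13)(3 6)(5 9)(10 12)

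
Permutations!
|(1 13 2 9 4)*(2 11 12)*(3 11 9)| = |(1 13 9 4)(2 3 11 12)| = 4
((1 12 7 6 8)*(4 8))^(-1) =(1 8 4 6 7 12) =((1 12 7 6 4 8))^(-1)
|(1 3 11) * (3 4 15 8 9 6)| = |(1 4 15 8 9 6 3 11)| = 8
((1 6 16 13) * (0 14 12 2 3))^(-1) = ((0 14 12 2 3)(1 6 16 13))^(-1) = (0 3 2 12 14)(1 13 16 6)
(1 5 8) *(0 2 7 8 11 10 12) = (0 2 7 8 1 5 11 10 12) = [2, 5, 7, 3, 4, 11, 6, 8, 1, 9, 12, 10, 0]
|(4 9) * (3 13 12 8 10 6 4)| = |(3 13 12 8 10 6 4 9)| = 8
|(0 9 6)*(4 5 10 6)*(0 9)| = 5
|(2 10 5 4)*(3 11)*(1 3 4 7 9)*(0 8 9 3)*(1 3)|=11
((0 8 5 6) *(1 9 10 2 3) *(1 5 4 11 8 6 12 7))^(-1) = (0 6)(1 7 12 5 3 2 10 9)(4 8 11)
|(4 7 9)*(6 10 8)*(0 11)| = |(0 11)(4 7 9)(6 10 8)| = 6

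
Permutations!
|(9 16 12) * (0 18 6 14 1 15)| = 6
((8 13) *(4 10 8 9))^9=((4 10 8 13 9))^9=(4 9 13 8 10)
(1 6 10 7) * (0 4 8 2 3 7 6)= (0 4 8 2 3 7 1)(6 10)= [4, 0, 3, 7, 8, 5, 10, 1, 2, 9, 6]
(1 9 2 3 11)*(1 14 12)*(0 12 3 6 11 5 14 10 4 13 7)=[12, 9, 6, 5, 13, 14, 11, 0, 8, 2, 4, 10, 1, 7, 3]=(0 12 1 9 2 6 11 10 4 13 7)(3 5 14)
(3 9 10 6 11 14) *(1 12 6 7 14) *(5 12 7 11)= [0, 7, 2, 9, 4, 12, 5, 14, 8, 10, 11, 1, 6, 13, 3]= (1 7 14 3 9 10 11)(5 12 6)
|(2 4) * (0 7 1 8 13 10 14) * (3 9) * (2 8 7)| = 14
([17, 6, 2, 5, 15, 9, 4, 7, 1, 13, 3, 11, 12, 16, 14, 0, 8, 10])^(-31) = [8, 5, 2, 4, 13, 15, 9, 7, 3, 0, 6, 11, 12, 17, 14, 16, 10, 1]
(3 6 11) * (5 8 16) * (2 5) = (2 5 8 16)(3 6 11) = [0, 1, 5, 6, 4, 8, 11, 7, 16, 9, 10, 3, 12, 13, 14, 15, 2]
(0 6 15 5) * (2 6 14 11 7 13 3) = [14, 1, 6, 2, 4, 0, 15, 13, 8, 9, 10, 7, 12, 3, 11, 5] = (0 14 11 7 13 3 2 6 15 5)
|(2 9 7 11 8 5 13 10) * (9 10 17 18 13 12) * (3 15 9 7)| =30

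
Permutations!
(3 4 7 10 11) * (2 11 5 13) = (2 11 3 4 7 10 5 13) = [0, 1, 11, 4, 7, 13, 6, 10, 8, 9, 5, 3, 12, 2]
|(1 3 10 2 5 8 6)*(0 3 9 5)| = 20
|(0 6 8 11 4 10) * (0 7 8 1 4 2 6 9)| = |(0 9)(1 4 10 7 8 11 2 6)| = 8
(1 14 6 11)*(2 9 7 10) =(1 14 6 11)(2 9 7 10) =[0, 14, 9, 3, 4, 5, 11, 10, 8, 7, 2, 1, 12, 13, 6]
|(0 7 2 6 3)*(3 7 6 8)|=6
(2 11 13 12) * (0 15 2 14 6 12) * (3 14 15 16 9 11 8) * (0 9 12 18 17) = (0 16 12 15 2 8 3 14 6 18 17)(9 11 13) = [16, 1, 8, 14, 4, 5, 18, 7, 3, 11, 10, 13, 15, 9, 6, 2, 12, 0, 17]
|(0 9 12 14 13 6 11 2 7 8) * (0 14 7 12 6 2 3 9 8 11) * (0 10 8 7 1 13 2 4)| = 14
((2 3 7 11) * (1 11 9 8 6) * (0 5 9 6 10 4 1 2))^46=(0 1 10 9)(2 7)(3 6)(4 8 5 11)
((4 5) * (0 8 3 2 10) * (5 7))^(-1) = (0 10 2 3 8)(4 5 7)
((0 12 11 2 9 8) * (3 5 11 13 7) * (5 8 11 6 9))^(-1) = (0 8 3 7 13 12)(2 11 9 6 5)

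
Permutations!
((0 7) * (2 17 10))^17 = (0 7)(2 10 17)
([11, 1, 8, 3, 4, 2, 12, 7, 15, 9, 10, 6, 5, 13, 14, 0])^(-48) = (15)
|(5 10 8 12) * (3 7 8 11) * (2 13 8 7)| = |(2 13 8 12 5 10 11 3)| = 8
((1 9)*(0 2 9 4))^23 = (0 1 2 4 9) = ((0 2 9 1 4))^23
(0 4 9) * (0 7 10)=(0 4 9 7 10)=[4, 1, 2, 3, 9, 5, 6, 10, 8, 7, 0]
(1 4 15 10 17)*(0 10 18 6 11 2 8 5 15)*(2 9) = (0 10 17 1 4)(2 8 5 15 18 6 11 9) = [10, 4, 8, 3, 0, 15, 11, 7, 5, 2, 17, 9, 12, 13, 14, 18, 16, 1, 6]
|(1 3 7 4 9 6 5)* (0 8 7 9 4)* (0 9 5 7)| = |(0 8)(1 3 5)(6 7 9)| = 6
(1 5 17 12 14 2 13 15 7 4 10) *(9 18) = (1 5 17 12 14 2 13 15 7 4 10)(9 18) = [0, 5, 13, 3, 10, 17, 6, 4, 8, 18, 1, 11, 14, 15, 2, 7, 16, 12, 9]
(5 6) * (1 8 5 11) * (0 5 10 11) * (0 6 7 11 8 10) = [5, 10, 2, 3, 4, 7, 6, 11, 0, 9, 8, 1] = (0 5 7 11 1 10 8)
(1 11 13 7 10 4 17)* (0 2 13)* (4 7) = (0 2 13 4 17 1 11)(7 10) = [2, 11, 13, 3, 17, 5, 6, 10, 8, 9, 7, 0, 12, 4, 14, 15, 16, 1]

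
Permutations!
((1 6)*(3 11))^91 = ((1 6)(3 11))^91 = (1 6)(3 11)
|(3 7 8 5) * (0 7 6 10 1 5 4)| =|(0 7 8 4)(1 5 3 6 10)| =20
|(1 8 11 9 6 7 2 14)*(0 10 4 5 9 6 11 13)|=|(0 10 4 5 9 11 6 7 2 14 1 8 13)|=13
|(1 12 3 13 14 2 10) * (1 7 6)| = |(1 12 3 13 14 2 10 7 6)| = 9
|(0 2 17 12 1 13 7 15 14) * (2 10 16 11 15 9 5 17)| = 42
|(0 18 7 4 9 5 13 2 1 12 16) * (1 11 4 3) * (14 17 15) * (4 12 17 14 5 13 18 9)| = 7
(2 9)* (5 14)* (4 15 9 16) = (2 16 4 15 9)(5 14) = [0, 1, 16, 3, 15, 14, 6, 7, 8, 2, 10, 11, 12, 13, 5, 9, 4]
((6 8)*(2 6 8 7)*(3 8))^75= ((2 6 7)(3 8))^75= (3 8)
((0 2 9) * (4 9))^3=((0 2 4 9))^3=(0 9 4 2)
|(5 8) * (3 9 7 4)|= |(3 9 7 4)(5 8)|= 4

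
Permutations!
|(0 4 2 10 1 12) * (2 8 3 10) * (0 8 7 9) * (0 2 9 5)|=20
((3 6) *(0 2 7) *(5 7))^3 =(0 7 5 2)(3 6)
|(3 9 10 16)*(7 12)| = 4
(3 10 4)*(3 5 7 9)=(3 10 4 5 7 9)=[0, 1, 2, 10, 5, 7, 6, 9, 8, 3, 4]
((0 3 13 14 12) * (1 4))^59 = ((0 3 13 14 12)(1 4))^59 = (0 12 14 13 3)(1 4)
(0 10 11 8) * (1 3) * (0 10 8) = [8, 3, 2, 1, 4, 5, 6, 7, 10, 9, 11, 0] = (0 8 10 11)(1 3)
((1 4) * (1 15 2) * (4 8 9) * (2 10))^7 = (15)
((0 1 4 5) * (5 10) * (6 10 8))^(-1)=((0 1 4 8 6 10 5))^(-1)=(0 5 10 6 8 4 1)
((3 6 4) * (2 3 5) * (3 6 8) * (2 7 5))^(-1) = (2 4 6)(3 8)(5 7)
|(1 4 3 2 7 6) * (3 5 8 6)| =15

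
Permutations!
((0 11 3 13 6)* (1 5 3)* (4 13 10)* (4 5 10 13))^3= (0 10 13 11 5 6 1 3)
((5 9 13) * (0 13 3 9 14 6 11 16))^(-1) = ((0 13 5 14 6 11 16)(3 9))^(-1) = (0 16 11 6 14 5 13)(3 9)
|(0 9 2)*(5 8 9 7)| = |(0 7 5 8 9 2)| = 6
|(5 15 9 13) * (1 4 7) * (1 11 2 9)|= 9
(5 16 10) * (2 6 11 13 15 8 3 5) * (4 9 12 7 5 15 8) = [0, 1, 6, 15, 9, 16, 11, 5, 3, 12, 2, 13, 7, 8, 14, 4, 10] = (2 6 11 13 8 3 15 4 9 12 7 5 16 10)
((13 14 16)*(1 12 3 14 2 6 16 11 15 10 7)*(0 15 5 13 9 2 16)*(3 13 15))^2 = (0 14 5 10 1 13 9 6 3 11 15 7 12 16 2)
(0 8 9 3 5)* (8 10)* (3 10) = (0 3 5)(8 9 10) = [3, 1, 2, 5, 4, 0, 6, 7, 9, 10, 8]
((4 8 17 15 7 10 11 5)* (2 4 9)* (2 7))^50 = (17)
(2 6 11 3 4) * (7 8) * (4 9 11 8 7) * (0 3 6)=[3, 1, 0, 9, 2, 5, 8, 7, 4, 11, 10, 6]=(0 3 9 11 6 8 4 2)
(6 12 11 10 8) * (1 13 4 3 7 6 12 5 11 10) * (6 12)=[0, 13, 2, 7, 3, 11, 5, 12, 6, 9, 8, 1, 10, 4]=(1 13 4 3 7 12 10 8 6 5 11)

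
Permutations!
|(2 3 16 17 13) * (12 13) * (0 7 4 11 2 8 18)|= |(0 7 4 11 2 3 16 17 12 13 8 18)|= 12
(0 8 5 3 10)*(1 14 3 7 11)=(0 8 5 7 11 1 14 3 10)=[8, 14, 2, 10, 4, 7, 6, 11, 5, 9, 0, 1, 12, 13, 3]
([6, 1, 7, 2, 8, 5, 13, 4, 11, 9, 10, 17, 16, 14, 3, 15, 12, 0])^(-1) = (0 17 11 8 4 7 2 3 14 13 6)(12 16)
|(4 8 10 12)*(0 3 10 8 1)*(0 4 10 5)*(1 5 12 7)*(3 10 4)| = |(0 10 7 1 3 12 4 5)| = 8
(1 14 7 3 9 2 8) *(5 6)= (1 14 7 3 9 2 8)(5 6)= [0, 14, 8, 9, 4, 6, 5, 3, 1, 2, 10, 11, 12, 13, 7]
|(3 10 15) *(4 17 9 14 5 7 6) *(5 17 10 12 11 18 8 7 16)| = |(3 12 11 18 8 7 6 4 10 15)(5 16)(9 14 17)| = 30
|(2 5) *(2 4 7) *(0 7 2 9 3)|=|(0 7 9 3)(2 5 4)|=12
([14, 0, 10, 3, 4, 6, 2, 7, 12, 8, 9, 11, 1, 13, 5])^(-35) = (0 10)(1 2)(5 8)(6 12)(9 14)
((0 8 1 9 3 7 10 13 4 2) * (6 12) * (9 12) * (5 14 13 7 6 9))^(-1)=(0 2 4 13 14 5 6 3 9 12 1 8)(7 10)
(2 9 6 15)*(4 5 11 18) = [0, 1, 9, 3, 5, 11, 15, 7, 8, 6, 10, 18, 12, 13, 14, 2, 16, 17, 4] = (2 9 6 15)(4 5 11 18)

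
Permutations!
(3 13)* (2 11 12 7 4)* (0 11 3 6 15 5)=(0 11 12 7 4 2 3 13 6 15 5)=[11, 1, 3, 13, 2, 0, 15, 4, 8, 9, 10, 12, 7, 6, 14, 5]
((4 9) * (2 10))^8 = (10)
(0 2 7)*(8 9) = (0 2 7)(8 9) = [2, 1, 7, 3, 4, 5, 6, 0, 9, 8]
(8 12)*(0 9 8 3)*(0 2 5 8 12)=(0 9 12 3 2 5 8)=[9, 1, 5, 2, 4, 8, 6, 7, 0, 12, 10, 11, 3]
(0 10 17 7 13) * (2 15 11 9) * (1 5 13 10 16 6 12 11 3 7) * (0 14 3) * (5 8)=(0 16 6 12 11 9 2 15)(1 8 5 13 14 3 7 10 17)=[16, 8, 15, 7, 4, 13, 12, 10, 5, 2, 17, 9, 11, 14, 3, 0, 6, 1]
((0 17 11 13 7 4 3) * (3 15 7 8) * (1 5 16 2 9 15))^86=(0 11 8)(1 7 9 16)(2 5 4 15)(3 17 13)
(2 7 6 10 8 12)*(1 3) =[0, 3, 7, 1, 4, 5, 10, 6, 12, 9, 8, 11, 2] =(1 3)(2 7 6 10 8 12)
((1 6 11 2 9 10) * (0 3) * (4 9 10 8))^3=(0 3)(1 2 6 10 11)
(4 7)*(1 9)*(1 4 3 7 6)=(1 9 4 6)(3 7)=[0, 9, 2, 7, 6, 5, 1, 3, 8, 4]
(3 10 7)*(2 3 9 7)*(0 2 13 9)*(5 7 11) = [2, 1, 3, 10, 4, 7, 6, 0, 8, 11, 13, 5, 12, 9] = (0 2 3 10 13 9 11 5 7)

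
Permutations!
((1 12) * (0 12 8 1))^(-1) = (0 12)(1 8)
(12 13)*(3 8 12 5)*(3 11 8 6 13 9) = (3 6 13 5 11 8 12 9) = [0, 1, 2, 6, 4, 11, 13, 7, 12, 3, 10, 8, 9, 5]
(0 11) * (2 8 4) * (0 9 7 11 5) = (0 5)(2 8 4)(7 11 9) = [5, 1, 8, 3, 2, 0, 6, 11, 4, 7, 10, 9]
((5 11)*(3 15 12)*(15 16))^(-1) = ((3 16 15 12)(5 11))^(-1) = (3 12 15 16)(5 11)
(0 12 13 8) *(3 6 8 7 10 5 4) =[12, 1, 2, 6, 3, 4, 8, 10, 0, 9, 5, 11, 13, 7] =(0 12 13 7 10 5 4 3 6 8)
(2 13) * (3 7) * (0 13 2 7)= (0 13 7 3)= [13, 1, 2, 0, 4, 5, 6, 3, 8, 9, 10, 11, 12, 7]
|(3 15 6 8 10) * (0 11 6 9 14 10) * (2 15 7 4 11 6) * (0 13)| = 36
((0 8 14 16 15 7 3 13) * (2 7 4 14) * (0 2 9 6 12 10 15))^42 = (0 9 12 15 14)(2 3)(4 16 8 6 10)(7 13)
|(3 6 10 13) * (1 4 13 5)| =|(1 4 13 3 6 10 5)| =7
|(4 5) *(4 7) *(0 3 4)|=|(0 3 4 5 7)|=5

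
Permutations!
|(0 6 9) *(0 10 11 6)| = |(6 9 10 11)| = 4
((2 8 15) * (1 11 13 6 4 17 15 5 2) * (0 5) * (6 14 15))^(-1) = ((0 5 2 8)(1 11 13 14 15)(4 17 6))^(-1) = (0 8 2 5)(1 15 14 13 11)(4 6 17)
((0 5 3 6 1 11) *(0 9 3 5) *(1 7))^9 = (1 3)(6 11)(7 9)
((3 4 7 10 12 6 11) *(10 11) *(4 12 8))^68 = (3 8)(4 12)(6 7)(10 11)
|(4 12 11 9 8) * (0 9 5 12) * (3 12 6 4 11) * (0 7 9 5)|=|(0 5 6 4 7 9 8 11)(3 12)|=8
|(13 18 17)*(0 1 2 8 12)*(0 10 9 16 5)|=|(0 1 2 8 12 10 9 16 5)(13 18 17)|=9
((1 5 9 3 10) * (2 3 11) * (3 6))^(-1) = ((1 5 9 11 2 6 3 10))^(-1) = (1 10 3 6 2 11 9 5)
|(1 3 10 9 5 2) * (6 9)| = 7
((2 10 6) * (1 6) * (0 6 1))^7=((0 6 2 10))^7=(0 10 2 6)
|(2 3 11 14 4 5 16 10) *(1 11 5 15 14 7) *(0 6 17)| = 15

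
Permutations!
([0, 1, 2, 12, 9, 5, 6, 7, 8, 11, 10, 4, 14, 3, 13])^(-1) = [0, 1, 2, 13, 11, 5, 6, 7, 8, 4, 10, 9, 3, 14, 12]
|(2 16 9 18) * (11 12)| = 4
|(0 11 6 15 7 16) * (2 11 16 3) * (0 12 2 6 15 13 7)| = |(0 16 12 2 11 15)(3 6 13 7)| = 12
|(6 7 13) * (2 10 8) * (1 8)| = |(1 8 2 10)(6 7 13)| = 12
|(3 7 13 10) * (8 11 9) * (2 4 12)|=12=|(2 4 12)(3 7 13 10)(8 11 9)|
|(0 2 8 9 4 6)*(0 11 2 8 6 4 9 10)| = |(0 8 10)(2 6 11)| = 3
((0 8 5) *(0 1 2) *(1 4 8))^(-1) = (0 2 1)(4 5 8)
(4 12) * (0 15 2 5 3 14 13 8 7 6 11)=(0 15 2 5 3 14 13 8 7 6 11)(4 12)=[15, 1, 5, 14, 12, 3, 11, 6, 7, 9, 10, 0, 4, 8, 13, 2]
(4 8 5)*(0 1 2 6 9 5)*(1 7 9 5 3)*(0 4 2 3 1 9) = (0 7)(1 3 9)(2 6 5)(4 8) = [7, 3, 6, 9, 8, 2, 5, 0, 4, 1]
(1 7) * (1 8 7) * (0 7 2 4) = (0 7 8 2 4) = [7, 1, 4, 3, 0, 5, 6, 8, 2]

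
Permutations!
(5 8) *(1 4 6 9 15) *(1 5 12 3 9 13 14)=(1 4 6 13 14)(3 9 15 5 8 12)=[0, 4, 2, 9, 6, 8, 13, 7, 12, 15, 10, 11, 3, 14, 1, 5]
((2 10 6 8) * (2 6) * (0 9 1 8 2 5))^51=(0 8 10 9 6 5 1 2)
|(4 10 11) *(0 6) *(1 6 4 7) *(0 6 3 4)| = |(1 3 4 10 11 7)| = 6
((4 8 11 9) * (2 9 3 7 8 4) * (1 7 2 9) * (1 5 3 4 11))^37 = ((1 7 8)(2 5 3)(4 11))^37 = (1 7 8)(2 5 3)(4 11)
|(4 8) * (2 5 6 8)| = 5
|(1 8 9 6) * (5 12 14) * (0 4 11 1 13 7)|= 9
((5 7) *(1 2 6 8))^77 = (1 2 6 8)(5 7)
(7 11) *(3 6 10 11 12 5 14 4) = [0, 1, 2, 6, 3, 14, 10, 12, 8, 9, 11, 7, 5, 13, 4] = (3 6 10 11 7 12 5 14 4)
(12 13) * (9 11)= [0, 1, 2, 3, 4, 5, 6, 7, 8, 11, 10, 9, 13, 12]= (9 11)(12 13)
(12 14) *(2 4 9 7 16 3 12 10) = (2 4 9 7 16 3 12 14 10) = [0, 1, 4, 12, 9, 5, 6, 16, 8, 7, 2, 11, 14, 13, 10, 15, 3]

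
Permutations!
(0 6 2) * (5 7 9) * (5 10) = (0 6 2)(5 7 9 10) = [6, 1, 0, 3, 4, 7, 2, 9, 8, 10, 5]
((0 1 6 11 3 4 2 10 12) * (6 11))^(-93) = ((0 1 11 3 4 2 10 12))^(-93) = (0 3 10 1 4 12 11 2)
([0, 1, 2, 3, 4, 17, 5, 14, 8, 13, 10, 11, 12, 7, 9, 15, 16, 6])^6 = (17)(7 9)(13 14)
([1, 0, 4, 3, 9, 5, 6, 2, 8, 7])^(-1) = [1, 0, 7, 3, 2, 5, 6, 9, 8, 4]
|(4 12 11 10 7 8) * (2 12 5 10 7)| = 8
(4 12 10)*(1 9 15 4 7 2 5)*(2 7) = (1 9 15 4 12 10 2 5) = [0, 9, 5, 3, 12, 1, 6, 7, 8, 15, 2, 11, 10, 13, 14, 4]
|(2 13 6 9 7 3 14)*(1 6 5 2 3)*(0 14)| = |(0 14 3)(1 6 9 7)(2 13 5)| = 12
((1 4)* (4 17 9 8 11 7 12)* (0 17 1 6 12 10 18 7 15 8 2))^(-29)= ((0 17 9 2)(4 6 12)(7 10 18)(8 11 15))^(-29)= (0 2 9 17)(4 6 12)(7 10 18)(8 11 15)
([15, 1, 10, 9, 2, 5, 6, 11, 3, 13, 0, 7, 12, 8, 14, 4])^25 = [0, 1, 2, 9, 4, 5, 6, 11, 3, 13, 10, 7, 12, 8, 14, 15]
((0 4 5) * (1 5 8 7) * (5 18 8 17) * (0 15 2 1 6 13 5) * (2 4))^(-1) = (0 17 4 15 5 13 6 7 8 18 1 2)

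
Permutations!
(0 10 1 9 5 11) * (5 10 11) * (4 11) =[4, 9, 2, 3, 11, 5, 6, 7, 8, 10, 1, 0] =(0 4 11)(1 9 10)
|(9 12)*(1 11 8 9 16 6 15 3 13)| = |(1 11 8 9 12 16 6 15 3 13)| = 10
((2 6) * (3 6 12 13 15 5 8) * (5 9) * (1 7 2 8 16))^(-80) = (1 7 2 12 13 15 9 5 16)(3 6 8)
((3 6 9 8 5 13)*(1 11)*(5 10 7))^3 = (1 11)(3 8 5 6 10 13 9 7)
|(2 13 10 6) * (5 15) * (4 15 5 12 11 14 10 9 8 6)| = |(2 13 9 8 6)(4 15 12 11 14 10)| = 30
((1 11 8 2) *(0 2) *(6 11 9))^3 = (0 9 8 1 11 2 6)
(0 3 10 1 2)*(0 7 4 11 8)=(0 3 10 1 2 7 4 11 8)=[3, 2, 7, 10, 11, 5, 6, 4, 0, 9, 1, 8]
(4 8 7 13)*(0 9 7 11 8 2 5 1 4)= [9, 4, 5, 3, 2, 1, 6, 13, 11, 7, 10, 8, 12, 0]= (0 9 7 13)(1 4 2 5)(8 11)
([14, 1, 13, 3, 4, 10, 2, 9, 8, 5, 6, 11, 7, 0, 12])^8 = (0 2 10 9 12)(5 7 14 13 6)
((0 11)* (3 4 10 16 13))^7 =(0 11)(3 10 13 4 16)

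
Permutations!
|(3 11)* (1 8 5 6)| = |(1 8 5 6)(3 11)| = 4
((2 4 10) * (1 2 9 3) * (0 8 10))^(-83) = (0 1 10 4 3 8 2 9)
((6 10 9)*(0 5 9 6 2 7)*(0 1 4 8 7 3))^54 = (10)(0 3 2 9 5)(1 8)(4 7)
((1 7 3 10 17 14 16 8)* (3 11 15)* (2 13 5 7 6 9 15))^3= ((1 6 9 15 3 10 17 14 16 8)(2 13 5 7 11))^3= (1 15 17 8 9 10 16 6 3 14)(2 7 13 11 5)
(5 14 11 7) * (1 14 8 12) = (1 14 11 7 5 8 12) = [0, 14, 2, 3, 4, 8, 6, 5, 12, 9, 10, 7, 1, 13, 11]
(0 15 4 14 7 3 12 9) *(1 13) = (0 15 4 14 7 3 12 9)(1 13) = [15, 13, 2, 12, 14, 5, 6, 3, 8, 0, 10, 11, 9, 1, 7, 4]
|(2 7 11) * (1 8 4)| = 3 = |(1 8 4)(2 7 11)|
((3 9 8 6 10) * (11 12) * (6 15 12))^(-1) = (3 10 6 11 12 15 8 9)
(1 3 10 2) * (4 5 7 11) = (1 3 10 2)(4 5 7 11) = [0, 3, 1, 10, 5, 7, 6, 11, 8, 9, 2, 4]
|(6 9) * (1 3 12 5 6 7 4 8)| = |(1 3 12 5 6 9 7 4 8)| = 9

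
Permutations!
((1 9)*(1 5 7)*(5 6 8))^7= ((1 9 6 8 5 7))^7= (1 9 6 8 5 7)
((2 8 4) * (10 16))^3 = ((2 8 4)(10 16))^3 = (10 16)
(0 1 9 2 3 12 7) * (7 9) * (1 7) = (0 7)(2 3 12 9) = [7, 1, 3, 12, 4, 5, 6, 0, 8, 2, 10, 11, 9]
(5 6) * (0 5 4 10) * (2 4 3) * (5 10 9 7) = (0 10)(2 4 9 7 5 6 3) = [10, 1, 4, 2, 9, 6, 3, 5, 8, 7, 0]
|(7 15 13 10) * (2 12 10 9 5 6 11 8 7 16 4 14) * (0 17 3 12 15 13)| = 70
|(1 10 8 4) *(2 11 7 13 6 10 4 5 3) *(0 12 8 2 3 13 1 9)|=|(0 12 8 5 13 6 10 2 11 7 1 4 9)|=13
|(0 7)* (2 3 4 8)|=4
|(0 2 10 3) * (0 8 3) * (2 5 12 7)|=|(0 5 12 7 2 10)(3 8)|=6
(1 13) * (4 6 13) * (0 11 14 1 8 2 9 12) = (0 11 14 1 4 6 13 8 2 9 12) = [11, 4, 9, 3, 6, 5, 13, 7, 2, 12, 10, 14, 0, 8, 1]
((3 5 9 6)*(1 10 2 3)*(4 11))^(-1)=(1 6 9 5 3 2 10)(4 11)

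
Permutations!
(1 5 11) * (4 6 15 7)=(1 5 11)(4 6 15 7)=[0, 5, 2, 3, 6, 11, 15, 4, 8, 9, 10, 1, 12, 13, 14, 7]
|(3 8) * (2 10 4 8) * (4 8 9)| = 4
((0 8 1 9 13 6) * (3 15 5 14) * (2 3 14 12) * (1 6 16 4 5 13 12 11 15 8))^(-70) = ((0 1 9 12 2 3 8 6)(4 5 11 15 13 16))^(-70) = (0 9 2 8)(1 12 3 6)(4 11 13)(5 15 16)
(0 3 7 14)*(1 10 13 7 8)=(0 3 8 1 10 13 7 14)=[3, 10, 2, 8, 4, 5, 6, 14, 1, 9, 13, 11, 12, 7, 0]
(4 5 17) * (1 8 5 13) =(1 8 5 17 4 13) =[0, 8, 2, 3, 13, 17, 6, 7, 5, 9, 10, 11, 12, 1, 14, 15, 16, 4]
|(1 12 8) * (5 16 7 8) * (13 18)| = 6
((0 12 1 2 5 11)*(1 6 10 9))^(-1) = (0 11 5 2 1 9 10 6 12)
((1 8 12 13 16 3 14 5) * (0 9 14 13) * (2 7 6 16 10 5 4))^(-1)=((0 9 14 4 2 7 6 16 3 13 10 5 1 8 12))^(-1)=(0 12 8 1 5 10 13 3 16 6 7 2 4 14 9)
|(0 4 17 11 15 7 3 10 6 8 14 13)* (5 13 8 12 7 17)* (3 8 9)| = 24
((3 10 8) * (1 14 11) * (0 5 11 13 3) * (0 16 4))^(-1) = (0 4 16 8 10 3 13 14 1 11 5)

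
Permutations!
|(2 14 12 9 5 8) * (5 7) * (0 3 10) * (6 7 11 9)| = 42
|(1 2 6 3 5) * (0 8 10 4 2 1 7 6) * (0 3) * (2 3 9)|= |(0 8 10 4 3 5 7 6)(2 9)|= 8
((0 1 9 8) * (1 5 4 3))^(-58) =(0 9 3 5 8 1 4)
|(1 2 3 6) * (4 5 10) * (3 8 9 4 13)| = 10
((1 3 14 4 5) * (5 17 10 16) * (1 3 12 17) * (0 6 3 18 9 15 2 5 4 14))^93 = (1 10)(2 9 5 15 18)(4 17)(12 16)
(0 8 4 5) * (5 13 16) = (0 8 4 13 16 5) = [8, 1, 2, 3, 13, 0, 6, 7, 4, 9, 10, 11, 12, 16, 14, 15, 5]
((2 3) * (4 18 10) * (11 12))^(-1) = ((2 3)(4 18 10)(11 12))^(-1) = (2 3)(4 10 18)(11 12)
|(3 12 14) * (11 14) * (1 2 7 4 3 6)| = |(1 2 7 4 3 12 11 14 6)| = 9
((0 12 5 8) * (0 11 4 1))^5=(0 4 8 12 1 11 5)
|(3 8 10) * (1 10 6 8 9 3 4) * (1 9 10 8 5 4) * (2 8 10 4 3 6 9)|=14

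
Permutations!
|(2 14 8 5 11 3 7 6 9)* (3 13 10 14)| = 30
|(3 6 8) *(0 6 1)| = |(0 6 8 3 1)| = 5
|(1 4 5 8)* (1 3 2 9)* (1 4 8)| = |(1 8 3 2 9 4 5)| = 7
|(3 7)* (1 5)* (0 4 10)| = |(0 4 10)(1 5)(3 7)| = 6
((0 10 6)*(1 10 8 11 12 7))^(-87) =(0 8 11 12 7 1 10 6)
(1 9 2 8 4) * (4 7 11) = [0, 9, 8, 3, 1, 5, 6, 11, 7, 2, 10, 4] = (1 9 2 8 7 11 4)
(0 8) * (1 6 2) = [8, 6, 1, 3, 4, 5, 2, 7, 0] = (0 8)(1 6 2)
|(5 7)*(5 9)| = |(5 7 9)| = 3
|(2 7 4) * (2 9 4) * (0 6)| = |(0 6)(2 7)(4 9)| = 2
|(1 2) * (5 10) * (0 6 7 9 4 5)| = 14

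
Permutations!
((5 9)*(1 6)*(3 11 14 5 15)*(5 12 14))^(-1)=(1 6)(3 15 9 5 11)(12 14)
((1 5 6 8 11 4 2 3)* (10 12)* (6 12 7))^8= (1 4 6 12 3 11 7 5 2 8 10)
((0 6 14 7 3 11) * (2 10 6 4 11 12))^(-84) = (14)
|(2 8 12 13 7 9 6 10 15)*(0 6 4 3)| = |(0 6 10 15 2 8 12 13 7 9 4 3)| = 12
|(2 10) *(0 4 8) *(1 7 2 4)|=|(0 1 7 2 10 4 8)|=7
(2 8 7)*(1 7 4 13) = [0, 7, 8, 3, 13, 5, 6, 2, 4, 9, 10, 11, 12, 1] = (1 7 2 8 4 13)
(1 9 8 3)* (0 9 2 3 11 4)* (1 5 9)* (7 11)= [1, 2, 3, 5, 0, 9, 6, 11, 7, 8, 10, 4]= (0 1 2 3 5 9 8 7 11 4)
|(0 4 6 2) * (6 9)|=5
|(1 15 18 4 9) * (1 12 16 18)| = |(1 15)(4 9 12 16 18)| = 10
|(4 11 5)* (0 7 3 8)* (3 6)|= 15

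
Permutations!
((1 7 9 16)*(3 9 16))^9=(16)(3 9)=((1 7 16)(3 9))^9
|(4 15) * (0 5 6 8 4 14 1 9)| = 9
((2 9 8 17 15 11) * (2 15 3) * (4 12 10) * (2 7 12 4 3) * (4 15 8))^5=((2 9 4 15 11 8 17)(3 7 12 10))^5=(2 8 15 9 17 11 4)(3 7 12 10)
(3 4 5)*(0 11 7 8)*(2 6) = [11, 1, 6, 4, 5, 3, 2, 8, 0, 9, 10, 7] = (0 11 7 8)(2 6)(3 4 5)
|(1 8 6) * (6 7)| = |(1 8 7 6)| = 4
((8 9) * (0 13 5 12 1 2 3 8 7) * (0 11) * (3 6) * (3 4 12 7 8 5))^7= (0 13 3 5 7 11)(1 6 12 2 4)(8 9)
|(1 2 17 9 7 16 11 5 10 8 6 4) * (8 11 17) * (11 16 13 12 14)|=10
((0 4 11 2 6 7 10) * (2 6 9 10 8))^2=((0 4 11 6 7 8 2 9 10))^2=(0 11 7 2 10 4 6 8 9)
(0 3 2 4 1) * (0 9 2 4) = (0 3 4 1 9 2) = [3, 9, 0, 4, 1, 5, 6, 7, 8, 2]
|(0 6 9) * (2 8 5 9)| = 6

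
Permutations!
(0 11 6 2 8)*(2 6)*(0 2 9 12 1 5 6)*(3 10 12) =(0 11 9 3 10 12 1 5 6)(2 8) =[11, 5, 8, 10, 4, 6, 0, 7, 2, 3, 12, 9, 1]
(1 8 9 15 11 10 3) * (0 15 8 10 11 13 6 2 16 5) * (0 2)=(0 15 13 6)(1 10 3)(2 16 5)(8 9)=[15, 10, 16, 1, 4, 2, 0, 7, 9, 8, 3, 11, 12, 6, 14, 13, 5]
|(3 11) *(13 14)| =|(3 11)(13 14)| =2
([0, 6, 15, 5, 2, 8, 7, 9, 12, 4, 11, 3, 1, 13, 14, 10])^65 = (15)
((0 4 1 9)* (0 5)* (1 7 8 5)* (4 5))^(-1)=(0 5)(1 9)(4 8 7)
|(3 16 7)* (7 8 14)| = |(3 16 8 14 7)| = 5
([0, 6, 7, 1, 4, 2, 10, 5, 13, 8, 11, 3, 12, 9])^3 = (13)(1 11 6 3 10)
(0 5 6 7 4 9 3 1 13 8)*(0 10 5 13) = (0 13 8 10 5 6 7 4 9 3 1) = [13, 0, 2, 1, 9, 6, 7, 4, 10, 3, 5, 11, 12, 8]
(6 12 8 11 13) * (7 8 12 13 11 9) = (6 13)(7 8 9) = [0, 1, 2, 3, 4, 5, 13, 8, 9, 7, 10, 11, 12, 6]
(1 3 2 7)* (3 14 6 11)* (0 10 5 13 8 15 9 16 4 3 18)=[10, 14, 7, 2, 3, 13, 11, 1, 15, 16, 5, 18, 12, 8, 6, 9, 4, 17, 0]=(0 10 5 13 8 15 9 16 4 3 2 7 1 14 6 11 18)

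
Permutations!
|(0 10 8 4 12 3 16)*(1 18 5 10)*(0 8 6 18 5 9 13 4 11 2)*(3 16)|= |(0 1 5 10 6 18 9 13 4 12 16 8 11 2)|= 14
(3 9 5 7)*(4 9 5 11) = (3 5 7)(4 9 11) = [0, 1, 2, 5, 9, 7, 6, 3, 8, 11, 10, 4]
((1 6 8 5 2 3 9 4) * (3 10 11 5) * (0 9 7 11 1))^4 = ((0 9 4)(1 6 8 3 7 11 5 2 10))^4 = (0 9 4)(1 7 10 3 2 8 5 6 11)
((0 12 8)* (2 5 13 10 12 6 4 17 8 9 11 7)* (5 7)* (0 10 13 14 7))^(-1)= (0 2 7 14 5 11 9 12 10 8 17 4 6)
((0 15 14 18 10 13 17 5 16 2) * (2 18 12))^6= (18)(0 15 14 12 2)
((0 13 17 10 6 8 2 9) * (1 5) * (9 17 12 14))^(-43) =((0 13 12 14 9)(1 5)(2 17 10 6 8))^(-43) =(0 12 9 13 14)(1 5)(2 10 8 17 6)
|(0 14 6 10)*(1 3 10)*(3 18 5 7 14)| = 6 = |(0 3 10)(1 18 5 7 14 6)|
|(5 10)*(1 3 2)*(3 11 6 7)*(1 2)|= 10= |(1 11 6 7 3)(5 10)|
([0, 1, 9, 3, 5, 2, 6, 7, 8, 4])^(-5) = [0, 1, 5, 3, 9, 4, 6, 7, 8, 2]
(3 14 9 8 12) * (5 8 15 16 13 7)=[0, 1, 2, 14, 4, 8, 6, 5, 12, 15, 10, 11, 3, 7, 9, 16, 13]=(3 14 9 15 16 13 7 5 8 12)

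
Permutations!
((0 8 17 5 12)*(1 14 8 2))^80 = (17)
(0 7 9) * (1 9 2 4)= (0 7 2 4 1 9)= [7, 9, 4, 3, 1, 5, 6, 2, 8, 0]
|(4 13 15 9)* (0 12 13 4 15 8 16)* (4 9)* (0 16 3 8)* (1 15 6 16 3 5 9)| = 6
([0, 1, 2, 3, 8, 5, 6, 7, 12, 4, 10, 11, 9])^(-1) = [0, 1, 2, 3, 9, 5, 6, 7, 4, 12, 10, 11, 8]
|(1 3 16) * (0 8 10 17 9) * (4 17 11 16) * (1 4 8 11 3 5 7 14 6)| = |(0 11 16 4 17 9)(1 5 7 14 6)(3 8 10)| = 30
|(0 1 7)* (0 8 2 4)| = |(0 1 7 8 2 4)| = 6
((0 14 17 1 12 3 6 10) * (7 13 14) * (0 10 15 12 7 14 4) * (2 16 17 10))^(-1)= (0 4 13 7 1 17 16 2 10 14)(3 12 15 6)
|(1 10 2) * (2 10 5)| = 3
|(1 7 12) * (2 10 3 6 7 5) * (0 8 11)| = |(0 8 11)(1 5 2 10 3 6 7 12)| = 24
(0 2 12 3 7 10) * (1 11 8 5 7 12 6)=(0 2 6 1 11 8 5 7 10)(3 12)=[2, 11, 6, 12, 4, 7, 1, 10, 5, 9, 0, 8, 3]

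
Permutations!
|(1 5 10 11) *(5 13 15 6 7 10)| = |(1 13 15 6 7 10 11)| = 7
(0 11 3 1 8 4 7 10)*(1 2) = (0 11 3 2 1 8 4 7 10) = [11, 8, 1, 2, 7, 5, 6, 10, 4, 9, 0, 3]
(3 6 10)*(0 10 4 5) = (0 10 3 6 4 5) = [10, 1, 2, 6, 5, 0, 4, 7, 8, 9, 3]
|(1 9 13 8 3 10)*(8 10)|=4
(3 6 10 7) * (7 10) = (10)(3 6 7) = [0, 1, 2, 6, 4, 5, 7, 3, 8, 9, 10]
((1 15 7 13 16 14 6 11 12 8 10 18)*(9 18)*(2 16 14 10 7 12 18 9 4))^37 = (1 6 7 15 11 13 12 18 14 8)(2 16 10 4)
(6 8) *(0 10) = (0 10)(6 8) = [10, 1, 2, 3, 4, 5, 8, 7, 6, 9, 0]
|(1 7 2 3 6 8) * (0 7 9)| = 8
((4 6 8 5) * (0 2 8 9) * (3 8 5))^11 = ((0 2 5 4 6 9)(3 8))^11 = (0 9 6 4 5 2)(3 8)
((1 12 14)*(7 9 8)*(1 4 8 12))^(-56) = (4 12 7)(8 14 9)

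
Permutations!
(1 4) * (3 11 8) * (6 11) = (1 4)(3 6 11 8) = [0, 4, 2, 6, 1, 5, 11, 7, 3, 9, 10, 8]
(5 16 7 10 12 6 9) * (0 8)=(0 8)(5 16 7 10 12 6 9)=[8, 1, 2, 3, 4, 16, 9, 10, 0, 5, 12, 11, 6, 13, 14, 15, 7]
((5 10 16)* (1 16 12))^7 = (1 5 12 16 10)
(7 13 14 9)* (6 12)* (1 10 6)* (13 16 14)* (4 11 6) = (1 10 4 11 6 12)(7 16 14 9) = [0, 10, 2, 3, 11, 5, 12, 16, 8, 7, 4, 6, 1, 13, 9, 15, 14]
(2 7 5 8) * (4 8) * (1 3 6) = [0, 3, 7, 6, 8, 4, 1, 5, 2] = (1 3 6)(2 7 5 4 8)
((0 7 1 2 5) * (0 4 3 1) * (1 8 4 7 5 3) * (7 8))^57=(0 5 8 4 1 2 3 7)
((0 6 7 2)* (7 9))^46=((0 6 9 7 2))^46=(0 6 9 7 2)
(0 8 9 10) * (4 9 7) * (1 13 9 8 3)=[3, 13, 2, 1, 8, 5, 6, 4, 7, 10, 0, 11, 12, 9]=(0 3 1 13 9 10)(4 8 7)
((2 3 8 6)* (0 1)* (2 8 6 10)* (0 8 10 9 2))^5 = (0 3 8 10 2 1 6 9)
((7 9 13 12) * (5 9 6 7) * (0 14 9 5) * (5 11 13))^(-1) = (0 12 13 11 5 9 14)(6 7)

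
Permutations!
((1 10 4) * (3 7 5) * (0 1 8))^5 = (10)(3 5 7)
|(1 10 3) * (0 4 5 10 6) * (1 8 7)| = 9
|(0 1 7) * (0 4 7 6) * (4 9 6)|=6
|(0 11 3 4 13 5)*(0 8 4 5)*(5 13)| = |(0 11 3 13)(4 5 8)| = 12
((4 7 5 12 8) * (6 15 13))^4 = ((4 7 5 12 8)(6 15 13))^4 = (4 8 12 5 7)(6 15 13)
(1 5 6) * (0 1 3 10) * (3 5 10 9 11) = (0 1 10)(3 9 11)(5 6) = [1, 10, 2, 9, 4, 6, 5, 7, 8, 11, 0, 3]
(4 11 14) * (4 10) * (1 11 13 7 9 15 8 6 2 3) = (1 11 14 10 4 13 7 9 15 8 6 2 3) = [0, 11, 3, 1, 13, 5, 2, 9, 6, 15, 4, 14, 12, 7, 10, 8]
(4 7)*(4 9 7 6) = (4 6)(7 9) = [0, 1, 2, 3, 6, 5, 4, 9, 8, 7]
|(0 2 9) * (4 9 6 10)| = |(0 2 6 10 4 9)| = 6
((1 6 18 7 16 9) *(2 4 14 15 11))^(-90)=(18)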